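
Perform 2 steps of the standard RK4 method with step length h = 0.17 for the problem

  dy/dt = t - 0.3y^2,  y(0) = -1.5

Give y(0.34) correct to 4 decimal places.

-1.7060

RK4: k1 = f(t_n, y_n); k2 = f(t_n + h/2, y_n + (h/2)·k1); k3 = f(t_n + h/2, y_n + (h/2)·k2); k4 = f(t_n + h, y_n + h·k3); y_{n+1} = y_n + (h/6)·(k1 + 2k2 + 2k3 + k4).
t=0.000000, y=-1.500000:
  k1 = f(0.000000, -1.500000) = -0.675000
  k2 = f(0.085000, -1.557375) = -0.642625
  k3 = f(0.085000, -1.554623) = -0.640056
  k4 = f(0.170000, -1.608810) = -0.606480
  y ← -1.500000 + (0.17/6)·(k1 + 2k2 + 2k3 + k4) = -1.608994
t=0.170000, y=-1.608994:
  k1 = f(0.170000, -1.608994) = -0.606658
  k2 = f(0.255000, -1.660560) = -0.572238
  k3 = f(0.255000, -1.657634) = -0.569325
  k4 = f(0.340000, -1.705779) = -0.532905
  y ← -1.608994 + (0.17/6)·(k1 + 2k2 + 2k3 + k4) = -1.705970
y(0.34) ≈ -1.7060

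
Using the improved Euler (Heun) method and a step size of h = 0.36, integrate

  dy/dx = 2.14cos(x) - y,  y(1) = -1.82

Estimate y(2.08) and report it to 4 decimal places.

-0.7594

Heun: k1 = f(x_n, y_n); k2 = f(x_n + h, y_n + h·k1); y_{n+1} = y_n + (h/2)·(k1 + k2).
x=1.000000, y=-1.820000:
  k1 = f(1.000000, -1.820000) = 2.976247
  k2 = f(1.360000, -0.748551) = 1.196322
  y ← -1.820000 + (0.36/2)·(2.976247 + 1.196322) = -1.068938
x=1.360000, y=-1.068938:
  k1 = f(1.360000, -1.068938) = 1.516708
  k2 = f(1.720000, -0.522923) = 0.204810
  y ← -1.068938 + (0.36/2)·(1.516708 + 0.204810) = -0.759064
x=1.720000, y=-0.759064:
  k1 = f(1.720000, -0.759064) = 0.440952
  k2 = f(2.080000, -0.600322) = -0.442890
  y ← -0.759064 + (0.36/2)·(0.440952 + (-0.442890)) = -0.759413
y(2.08) ≈ -0.7594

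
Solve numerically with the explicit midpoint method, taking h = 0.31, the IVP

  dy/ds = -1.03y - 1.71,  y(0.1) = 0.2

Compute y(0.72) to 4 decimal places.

-0.6643

Midpoint: k1 = f(s_n, y_n); k2 = f(s_n + h/2, y_n + (h/2)·k1); y_{n+1} = y_n + h·k2.
s=0.100000, y=0.200000:
  k1 = f(0.100000, 0.200000) = -1.916000
  k2 = f(0.255000, -0.096980) = -1.610111
  y ← 0.200000 + 0.31·(-1.610111) = -0.299134
s=0.410000, y=-0.299134:
  k1 = f(0.410000, -0.299134) = -1.401892
  k2 = f(0.565000, -0.516427) = -1.178080
  y ← -0.299134 + 0.31·(-1.178080) = -0.664339
y(0.72) ≈ -0.6643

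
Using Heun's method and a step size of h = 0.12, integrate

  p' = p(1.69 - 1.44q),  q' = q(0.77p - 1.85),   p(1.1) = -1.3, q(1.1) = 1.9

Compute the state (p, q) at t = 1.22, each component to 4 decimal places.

Heun on (p,q): k1 = f(t_n, state_n); k2 = f(t_n + h, state_n + h·k1); state_{n+1} = state_n + (h/2)·(k1 + k2).
1.100000: (-1.300000, 1.900000)
  k1 = (1.359800, -5.416900)
  predictor → (-1.136824, 1.249972)
  k2 = (0.125005, -3.406617)
  → (-1.210912, 1.370589)
(p(1.22), q(1.22)) ≈ (-1.2109, 1.3706)

-1.2109, 1.3706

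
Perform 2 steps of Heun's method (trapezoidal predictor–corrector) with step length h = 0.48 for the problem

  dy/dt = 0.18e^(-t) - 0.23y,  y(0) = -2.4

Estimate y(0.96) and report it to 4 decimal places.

-1.8268

Heun: k1 = f(t_n, y_n); k2 = f(t_n + h, y_n + h·k1); y_{n+1} = y_n + (h/2)·(k1 + k2).
t=0.000000, y=-2.400000:
  k1 = f(0.000000, -2.400000) = 0.732000
  k2 = f(0.480000, -2.048640) = 0.582568
  y ← -2.400000 + (0.48/2)·(0.732000 + 0.582568) = -2.084504
t=0.480000, y=-2.084504:
  k1 = f(0.480000, -2.084504) = 0.590817
  k2 = f(0.960000, -1.800912) = 0.483130
  y ← -2.084504 + (0.48/2)·(0.590817 + 0.483130) = -1.826756
y(0.96) ≈ -1.8268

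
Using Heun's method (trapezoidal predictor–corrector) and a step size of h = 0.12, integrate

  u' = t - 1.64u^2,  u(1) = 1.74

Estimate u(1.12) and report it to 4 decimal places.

1.4120

Heun: k1 = f(t_n, u_n); k2 = f(t_n + h, u_n + h·k1); u_{n+1} = u_n + (h/2)·(k1 + k2).
t=1.000000, u=1.740000:
  k1 = f(1.000000, 1.740000) = -3.965264
  k2 = f(1.120000, 1.264168) = -1.500919
  u ← 1.740000 + (0.12/2)·(-3.965264 + (-1.500919)) = 1.412029
u(1.12) ≈ 1.4120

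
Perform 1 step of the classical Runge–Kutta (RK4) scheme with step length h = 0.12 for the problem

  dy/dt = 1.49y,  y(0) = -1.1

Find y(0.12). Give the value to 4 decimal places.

-1.3154

RK4: k1 = f(t_n, y_n); k2 = f(t_n + h/2, y_n + (h/2)·k1); k3 = f(t_n + h/2, y_n + (h/2)·k2); k4 = f(t_n + h, y_n + h·k3); y_{n+1} = y_n + (h/6)·(k1 + 2k2 + 2k3 + k4).
t=0.000000, y=-1.100000:
  k1 = f(0.000000, -1.100000) = -1.639000
  k2 = f(0.060000, -1.198340) = -1.785527
  k3 = f(0.060000, -1.207132) = -1.798626
  k4 = f(0.120000, -1.315835) = -1.960594
  y ← -1.100000 + (0.12/6)·(k1 + 2k2 + 2k3 + k4) = -1.315358
y(0.12) ≈ -1.3154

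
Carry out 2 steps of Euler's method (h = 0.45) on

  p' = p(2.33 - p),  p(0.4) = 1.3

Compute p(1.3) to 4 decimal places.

Euler: p_{n+1} = p_n + h·f(s_n, p_n).
s=0.400000, p=1.300000: f=1.339000 → p ← 1.300000 + 0.45·1.339000 = 1.902550
s=0.850000, p=1.902550: f=0.813245 → p ← 1.902550 + 0.45·0.813245 = 2.268510
p(1.3) ≈ 2.2685

2.2685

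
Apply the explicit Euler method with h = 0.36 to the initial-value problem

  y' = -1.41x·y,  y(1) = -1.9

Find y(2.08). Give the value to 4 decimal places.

-0.0368

Euler: y_{n+1} = y_n + h·f(x_n, y_n).
x=1.000000, y=-1.900000: f=2.679000 → y ← -1.900000 + 0.36·2.679000 = -0.935560
x=1.360000, y=-0.935560: f=1.794030 → y ← -0.935560 + 0.36·1.794030 = -0.289709
x=1.720000, y=-0.289709: f=0.702603 → y ← -0.289709 + 0.36·0.702603 = -0.036772
y(2.08) ≈ -0.0368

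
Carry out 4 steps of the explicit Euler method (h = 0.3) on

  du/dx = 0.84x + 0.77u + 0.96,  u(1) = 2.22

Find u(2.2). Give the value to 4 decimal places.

Euler: u_{n+1} = u_n + h·f(x_n, u_n).
x=1.000000, u=2.220000: f=3.509400 → u ← 2.220000 + 0.3·3.509400 = 3.272820
x=1.300000, u=3.272820: f=4.572071 → u ← 3.272820 + 0.3·4.572071 = 4.644441
x=1.600000, u=4.644441: f=5.880220 → u ← 4.644441 + 0.3·5.880220 = 6.408507
x=1.900000, u=6.408507: f=7.490551 → u ← 6.408507 + 0.3·7.490551 = 8.655673
u(2.2) ≈ 8.6557

8.6557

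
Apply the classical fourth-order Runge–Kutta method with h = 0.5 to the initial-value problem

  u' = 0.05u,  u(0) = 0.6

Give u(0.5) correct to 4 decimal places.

0.6152

RK4: k1 = f(t_n, u_n); k2 = f(t_n + h/2, u_n + (h/2)·k1); k3 = f(t_n + h/2, u_n + (h/2)·k2); k4 = f(t_n + h, u_n + h·k3); u_{n+1} = u_n + (h/6)·(k1 + 2k2 + 2k3 + k4).
t=0.000000, u=0.600000:
  k1 = f(0.000000, 0.600000) = 0.030000
  k2 = f(0.250000, 0.607500) = 0.030375
  k3 = f(0.250000, 0.607594) = 0.030380
  k4 = f(0.500000, 0.615190) = 0.030759
  u ← 0.600000 + (0.5/6)·(k1 + 2k2 + 2k3 + k4) = 0.615189
u(0.5) ≈ 0.6152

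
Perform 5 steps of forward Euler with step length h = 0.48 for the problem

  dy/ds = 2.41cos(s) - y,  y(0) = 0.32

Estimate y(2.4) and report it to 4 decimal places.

0.1031

Euler: y_{n+1} = y_n + h·f(s_n, y_n).
s=0.000000, y=0.320000: f=2.090000 → y ← 0.320000 + 0.48·2.090000 = 1.323200
s=0.480000, y=1.323200: f=0.814458 → y ← 1.323200 + 0.48·0.814458 = 1.714140
s=0.960000, y=1.714140: f=-0.331957 → y ← 1.714140 + 0.48·(-0.331957) = 1.554801
s=1.440000, y=1.554801: f=-1.240479 → y ← 1.554801 + 0.48·(-1.240479) = 0.959370
s=1.920000, y=0.959370: f=-1.783951 → y ← 0.959370 + 0.48·(-1.783951) = 0.103074
y(2.4) ≈ 0.1031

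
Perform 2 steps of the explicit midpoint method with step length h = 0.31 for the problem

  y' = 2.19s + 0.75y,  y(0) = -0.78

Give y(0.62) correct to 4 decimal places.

Midpoint: k1 = f(s_n, y_n); k2 = f(s_n + h/2, y_n + (h/2)·k1); y_{n+1} = y_n + h·k2.
s=0.000000, y=-0.780000:
  k1 = f(0.000000, -0.780000) = -0.585000
  k2 = f(0.155000, -0.870675) = -0.313556
  y ← -0.780000 + 0.31·(-0.313556) = -0.877202
s=0.310000, y=-0.877202:
  k1 = f(0.310000, -0.877202) = 0.020998
  k2 = f(0.465000, -0.873948) = 0.362889
  y ← -0.877202 + 0.31·0.362889 = -0.764707
y(0.62) ≈ -0.7647

-0.7647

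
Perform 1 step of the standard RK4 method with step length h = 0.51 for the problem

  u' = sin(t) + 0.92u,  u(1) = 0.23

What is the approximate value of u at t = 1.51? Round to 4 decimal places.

0.9752

RK4: k1 = f(t_n, u_n); k2 = f(t_n + h/2, u_n + (h/2)·k1); k3 = f(t_n + h/2, u_n + (h/2)·k2); k4 = f(t_n + h, u_n + h·k3); u_{n+1} = u_n + (h/6)·(k1 + 2k2 + 2k3 + k4).
t=1.000000, u=0.230000:
  k1 = f(1.000000, 0.230000) = 1.053071
  k2 = f(1.255000, 0.498533) = 1.409200
  k3 = f(1.255000, 0.589346) = 1.492748
  k4 = f(1.510000, 0.991301) = 1.910150
  u ← 0.230000 + (0.51/6)·(k1 + 2k2 + 2k3 + k4) = 0.975205
u(1.51) ≈ 0.9752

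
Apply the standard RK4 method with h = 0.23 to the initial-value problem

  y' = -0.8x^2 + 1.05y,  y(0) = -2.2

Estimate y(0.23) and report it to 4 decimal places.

-2.8044

RK4: k1 = f(x_n, y_n); k2 = f(x_n + h/2, y_n + (h/2)·k1); k3 = f(x_n + h/2, y_n + (h/2)·k2); k4 = f(x_n + h, y_n + h·k3); y_{n+1} = y_n + (h/6)·(k1 + 2k2 + 2k3 + k4).
x=0.000000, y=-2.200000:
  k1 = f(0.000000, -2.200000) = -2.310000
  k2 = f(0.115000, -2.465650) = -2.599513
  k3 = f(0.115000, -2.498944) = -2.634471
  k4 = f(0.230000, -2.805928) = -2.988545
  y ← -2.200000 + (0.23/6)·(k1 + 2k2 + 2k3 + k4) = -2.804383
y(0.23) ≈ -2.8044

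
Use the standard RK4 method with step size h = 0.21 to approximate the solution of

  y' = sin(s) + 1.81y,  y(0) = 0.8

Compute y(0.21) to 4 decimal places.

RK4: k1 = f(s_n, y_n); k2 = f(s_n + h/2, y_n + (h/2)·k1); k3 = f(s_n + h/2, y_n + (h/2)·k2); k4 = f(s_n + h, y_n + h·k3); y_{n+1} = y_n + (h/6)·(k1 + 2k2 + 2k3 + k4).
s=0.000000, y=0.800000:
  k1 = f(0.000000, 0.800000) = 1.448000
  k2 = f(0.105000, 0.952040) = 1.828000
  k3 = f(0.105000, 0.991940) = 1.900218
  k4 = f(0.210000, 1.199046) = 2.378733
  y ← 0.800000 + (0.21/6)·(k1 + 2k2 + 2k3 + k4) = 1.194911
y(0.21) ≈ 1.1949

1.1949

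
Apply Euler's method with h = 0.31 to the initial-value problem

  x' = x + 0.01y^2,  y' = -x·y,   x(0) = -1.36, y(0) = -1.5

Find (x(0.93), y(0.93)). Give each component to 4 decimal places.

-2.9931, -5.6733

Euler on (x,y): x_{n+1} = x_n + h·x', y_{n+1} = y_n + h·y'.
0.000000: (-1.360000, -1.500000); f=(-1.337500, -2.040000) → (-1.774625, -2.132400)
0.310000: (-1.774625, -2.132400); f=(-1.729154, -3.784210) → (-2.310663, -3.305505)
0.620000: (-2.310663, -3.305505); f=(-2.201399, -7.637907) → (-2.993096, -5.673257)
(x(0.93), y(0.93)) ≈ (-2.9931, -5.6733)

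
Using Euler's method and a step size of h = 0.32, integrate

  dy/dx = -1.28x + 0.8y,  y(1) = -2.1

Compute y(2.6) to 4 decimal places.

Euler: y_{n+1} = y_n + h·f(x_n, y_n).
x=1.000000, y=-2.100000: f=-2.960000 → y ← -2.100000 + 0.32·(-2.960000) = -3.047200
x=1.320000, y=-3.047200: f=-4.127360 → y ← -3.047200 + 0.32·(-4.127360) = -4.367955
x=1.640000, y=-4.367955: f=-5.593564 → y ← -4.367955 + 0.32·(-5.593564) = -6.157896
x=1.960000, y=-6.157896: f=-7.435117 → y ← -6.157896 + 0.32·(-7.435117) = -8.537133
x=2.280000, y=-8.537133: f=-9.748106 → y ← -8.537133 + 0.32·(-9.748106) = -11.656527
y(2.6) ≈ -11.6565

-11.6565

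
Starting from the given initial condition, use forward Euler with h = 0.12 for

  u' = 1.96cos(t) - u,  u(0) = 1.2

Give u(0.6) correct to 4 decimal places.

1.5127

Euler: u_{n+1} = u_n + h·f(t_n, u_n).
t=0.000000, u=1.200000: f=0.760000 → u ← 1.200000 + 0.12·0.760000 = 1.291200
t=0.120000, u=1.291200: f=0.654705 → u ← 1.291200 + 0.12·0.654705 = 1.369765
t=0.240000, u=1.369765: f=0.534058 → u ← 1.369765 + 0.12·0.534058 = 1.433852
t=0.360000, u=1.433852: f=0.400506 → u ← 1.433852 + 0.12·0.400506 = 1.481912
t=0.480000, u=1.481912: f=0.256598 → u ← 1.481912 + 0.12·0.256598 = 1.512704
u(0.6) ≈ 1.5127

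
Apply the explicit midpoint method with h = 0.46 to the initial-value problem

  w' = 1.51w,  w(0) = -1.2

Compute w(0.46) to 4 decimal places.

-2.3230

Midpoint: k1 = f(x_n, w_n); k2 = f(x_n + h/2, w_n + (h/2)·k1); w_{n+1} = w_n + h·k2.
x=0.000000, w=-1.200000:
  k1 = f(0.000000, -1.200000) = -1.812000
  k2 = f(0.230000, -1.616760) = -2.441308
  w ← -1.200000 + 0.46·(-2.441308) = -2.323001
w(0.46) ≈ -2.3230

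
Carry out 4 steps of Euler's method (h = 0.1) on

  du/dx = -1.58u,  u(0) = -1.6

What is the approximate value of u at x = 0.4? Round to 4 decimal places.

Euler: u_{n+1} = u_n + h·f(x_n, u_n).
x=0.000000, u=-1.600000: f=2.528000 → u ← -1.600000 + 0.1·2.528000 = -1.347200
x=0.100000, u=-1.347200: f=2.128576 → u ← -1.347200 + 0.1·2.128576 = -1.134342
x=0.200000, u=-1.134342: f=1.792261 → u ← -1.134342 + 0.1·1.792261 = -0.955116
x=0.300000, u=-0.955116: f=1.509084 → u ← -0.955116 + 0.1·1.509084 = -0.804208
u(0.4) ≈ -0.8042

-0.8042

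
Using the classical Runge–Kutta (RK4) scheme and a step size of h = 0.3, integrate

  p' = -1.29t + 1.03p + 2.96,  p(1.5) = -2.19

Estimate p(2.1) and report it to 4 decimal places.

RK4: k1 = f(t_n, p_n); k2 = f(t_n + h/2, p_n + (h/2)·k1); k3 = f(t_n + h/2, p_n + (h/2)·k2); k4 = f(t_n + h, p_n + h·k3); p_{n+1} = p_n + (h/6)·(k1 + 2k2 + 2k3 + k4).
t=1.500000, p=-2.190000:
  k1 = f(1.500000, -2.190000) = -1.230700
  k2 = f(1.650000, -2.374605) = -1.614343
  k3 = f(1.650000, -2.432151) = -1.673616
  k4 = f(1.800000, -2.692085) = -2.134847
  p ← -2.190000 + (0.3/6)·(k1 + 2k2 + 2k3 + k4) = -2.687073
t=1.800000, p=-2.687073:
  k1 = f(1.800000, -2.687073) = -2.129685
  k2 = f(1.950000, -3.006526) = -2.652222
  k3 = f(1.950000, -3.084907) = -2.732954
  k4 = f(2.100000, -3.506959) = -3.361168
  p ← -2.687073 + (0.3/6)·(k1 + 2k2 + 2k3 + k4) = -3.500134
p(2.1) ≈ -3.5001

-3.5001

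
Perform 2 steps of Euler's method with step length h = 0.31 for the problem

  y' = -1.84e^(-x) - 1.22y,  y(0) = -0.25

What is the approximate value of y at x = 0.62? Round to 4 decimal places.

-0.8697

Euler: y_{n+1} = y_n + h·f(x_n, y_n).
x=0.000000, y=-0.250000: f=-1.535000 → y ← -0.250000 + 0.31·(-1.535000) = -0.725850
x=0.310000, y=-0.725850: f=-0.464005 → y ← -0.725850 + 0.31·(-0.464005) = -0.869692
y(0.62) ≈ -0.8697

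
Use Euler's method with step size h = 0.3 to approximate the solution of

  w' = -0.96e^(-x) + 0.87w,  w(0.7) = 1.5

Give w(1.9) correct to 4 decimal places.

Euler: w_{n+1} = w_n + h·f(x_n, w_n).
x=0.700000, w=1.500000: f=0.828278 → w ← 1.500000 + 0.3·0.828278 = 1.748483
x=1.000000, w=1.748483: f=1.168016 → w ← 1.748483 + 0.3·1.168016 = 2.098888
x=1.300000, w=2.098888: f=1.564402 → w ← 2.098888 + 0.3·1.564402 = 2.568209
x=1.600000, w=2.568209: f=2.040521 → w ← 2.568209 + 0.3·2.040521 = 3.180365
w(1.9) ≈ 3.1804

3.1804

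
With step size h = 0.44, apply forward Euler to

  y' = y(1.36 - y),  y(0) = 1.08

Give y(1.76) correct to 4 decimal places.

Euler: y_{n+1} = y_n + h·f(t_n, y_n).
t=0.000000, y=1.080000: f=0.302400 → y ← 1.080000 + 0.44·0.302400 = 1.213056
t=0.440000, y=1.213056: f=0.178251 → y ← 1.213056 + 0.44·0.178251 = 1.291487
t=0.880000, y=1.291487: f=0.088484 → y ← 1.291487 + 0.44·0.088484 = 1.330420
t=1.320000, y=1.330420: f=0.039354 → y ← 1.330420 + 0.44·0.039354 = 1.347736
y(1.76) ≈ 1.3477

1.3477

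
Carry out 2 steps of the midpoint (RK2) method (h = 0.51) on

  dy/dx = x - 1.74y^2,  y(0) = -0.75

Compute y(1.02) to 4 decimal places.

Midpoint: k1 = f(x_n, y_n); k2 = f(x_n + h/2, y_n + (h/2)·k1); y_{n+1} = y_n + h·k2.
x=0.000000, y=-0.750000:
  k1 = f(0.000000, -0.750000) = -0.978750
  k2 = f(0.255000, -0.999581) = -1.483543
  y ← -0.750000 + 0.51·(-1.483543) = -1.506607
x=0.510000, y=-1.506607:
  k1 = f(0.510000, -1.506607) = -3.439564
  k2 = f(0.765000, -2.383696) = -9.121690
  y ← -1.506607 + 0.51·(-9.121690) = -6.158669
y(1.02) ≈ -6.1587

-6.1587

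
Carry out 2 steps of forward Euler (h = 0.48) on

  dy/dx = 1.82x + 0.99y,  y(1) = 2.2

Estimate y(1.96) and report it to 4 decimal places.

7.3693

Euler: y_{n+1} = y_n + h·f(x_n, y_n).
x=1.000000, y=2.200000: f=3.998000 → y ← 2.200000 + 0.48·3.998000 = 4.119040
x=1.480000, y=4.119040: f=6.771450 → y ← 4.119040 + 0.48·6.771450 = 7.369336
y(1.96) ≈ 7.3693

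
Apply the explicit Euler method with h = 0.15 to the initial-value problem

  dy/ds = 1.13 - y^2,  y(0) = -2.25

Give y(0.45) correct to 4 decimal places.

-5.9689

Euler: y_{n+1} = y_n + h·f(s_n, y_n).
s=0.000000, y=-2.250000: f=-3.932500 → y ← -2.250000 + 0.15·(-3.932500) = -2.839875
s=0.150000, y=-2.839875: f=-6.934890 → y ← -2.839875 + 0.15·(-6.934890) = -3.880109
s=0.300000, y=-3.880109: f=-13.925242 → y ← -3.880109 + 0.15·(-13.925242) = -5.968895
y(0.45) ≈ -5.9689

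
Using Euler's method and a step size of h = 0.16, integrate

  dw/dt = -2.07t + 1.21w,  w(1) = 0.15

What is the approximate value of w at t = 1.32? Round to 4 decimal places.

Euler: w_{n+1} = w_n + h·f(t_n, w_n).
t=1.000000, w=0.150000: f=-1.888500 → w ← 0.150000 + 0.16·(-1.888500) = -0.152160
t=1.160000, w=-0.152160: f=-2.585314 → w ← -0.152160 + 0.16·(-2.585314) = -0.565810
w(1.32) ≈ -0.5658

-0.5658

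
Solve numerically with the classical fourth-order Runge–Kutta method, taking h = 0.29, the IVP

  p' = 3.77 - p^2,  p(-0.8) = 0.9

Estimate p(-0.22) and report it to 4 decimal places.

RK4: k1 = f(t_n, p_n); k2 = f(t_n + h/2, p_n + (h/2)·k1); k3 = f(t_n + h/2, p_n + (h/2)·k2); k4 = f(t_n + h, p_n + h·k3); p_{n+1} = p_n + (h/6)·(k1 + 2k2 + 2k3 + k4).
t=-0.800000, p=0.900000:
  k1 = f(-0.800000, 0.900000) = 2.960000
  k2 = f(-0.655000, 1.329200) = 2.003227
  k3 = f(-0.655000, 1.190468) = 2.352786
  k4 = f(-0.510000, 1.582308) = 1.266302
  p ← 0.900000 + (0.29/6)·(k1 + 2k2 + 2k3 + k4) = 1.525353
t=-0.510000, p=1.525353:
  k1 = f(-0.510000, 1.525353) = 1.443300
  k2 = f(-0.365000, 1.734631) = 0.761055
  k3 = f(-0.365000, 1.635706) = 1.094467
  k4 = f(-0.220000, 1.842748) = 0.374280
  p ← 1.525353 + (0.29/6)·(k1 + 2k2 + 2k3 + k4) = 1.792569
p(-0.22) ≈ 1.7926

1.7926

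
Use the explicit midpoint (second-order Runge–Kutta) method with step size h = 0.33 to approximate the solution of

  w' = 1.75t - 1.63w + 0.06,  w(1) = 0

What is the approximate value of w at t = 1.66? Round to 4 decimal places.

0.9940

Midpoint: k1 = f(t_n, w_n); k2 = f(t_n + h/2, w_n + (h/2)·k1); w_{n+1} = w_n + h·k2.
t=1.000000, w=0.000000:
  k1 = f(1.000000, 0.000000) = 1.810000
  k2 = f(1.165000, 0.298650) = 1.611951
  w ← 0.000000 + 0.33·1.611951 = 0.531944
t=1.330000, w=0.531944:
  k1 = f(1.330000, 0.531944) = 1.520432
  k2 = f(1.495000, 0.782815) = 1.400262
  w ← 0.531944 + 0.33·1.400262 = 0.994030
w(1.66) ≈ 0.9940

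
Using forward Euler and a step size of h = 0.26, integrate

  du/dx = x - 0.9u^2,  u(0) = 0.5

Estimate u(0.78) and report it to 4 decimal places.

0.5484

Euler: u_{n+1} = u_n + h·f(x_n, u_n).
x=0.000000, u=0.500000: f=-0.225000 → u ← 0.500000 + 0.26·(-0.225000) = 0.441500
x=0.260000, u=0.441500: f=0.084570 → u ← 0.441500 + 0.26·0.084570 = 0.463488
x=0.520000, u=0.463488: f=0.326661 → u ← 0.463488 + 0.26·0.326661 = 0.548420
u(0.78) ≈ 0.5484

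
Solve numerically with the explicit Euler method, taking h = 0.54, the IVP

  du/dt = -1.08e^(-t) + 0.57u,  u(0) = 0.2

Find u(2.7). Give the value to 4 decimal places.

-2.2580

Euler: u_{n+1} = u_n + h·f(t_n, u_n).
t=0.000000, u=0.200000: f=-0.966000 → u ← 0.200000 + 0.54·(-0.966000) = -0.321640
t=0.540000, u=-0.321640: f=-0.812703 → u ← -0.321640 + 0.54·(-0.812703) = -0.760500
t=1.080000, u=-0.760500: f=-0.800248 → u ← -0.760500 + 0.54·(-0.800248) = -1.192633
t=1.620000, u=-1.192633: f=-0.893532 → u ← -1.192633 + 0.54·(-0.893532) = -1.675141
t=2.160000, u=-1.675141: f=-1.079381 → u ← -1.675141 + 0.54·(-1.079381) = -2.258006
u(2.7) ≈ -2.2580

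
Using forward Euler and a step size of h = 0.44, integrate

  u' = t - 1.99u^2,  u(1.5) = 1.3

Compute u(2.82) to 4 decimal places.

1.0573

Euler: u_{n+1} = u_n + h·f(t_n, u_n).
t=1.500000, u=1.300000: f=-1.863100 → u ← 1.300000 + 0.44·(-1.863100) = 0.480236
t=1.940000, u=0.480236: f=1.481053 → u ← 0.480236 + 0.44·1.481053 = 1.131899
t=2.380000, u=1.131899: f=-0.169580 → u ← 1.131899 + 0.44·(-0.169580) = 1.057284
u(2.82) ≈ 1.0573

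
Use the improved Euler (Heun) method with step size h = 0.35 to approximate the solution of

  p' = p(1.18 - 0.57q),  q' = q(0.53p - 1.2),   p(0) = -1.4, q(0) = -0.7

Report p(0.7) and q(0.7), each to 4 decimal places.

Heun on (p,q): k1 = f(s_n, state_n); k2 = f(s_n + h, state_n + h·k1); state_{n+1} = state_n + (h/2)·(k1 + k2).
0.000000: (-1.400000, -0.700000)
  k1 = (-2.210600, 1.359400)
  predictor → (-2.173710, -0.224210)
  k2 = (-2.842777, 0.527357)
  → (-2.284341, -0.369818)
0.350000: (-2.284341, -0.369818)
  k1 = (-3.177052, 0.891519)
  predictor → (-3.396309, -0.057786)
  k2 = (-4.119512, 0.173360)
  → (-3.561240, -0.183464)
(p(0.7), q(0.7)) ≈ (-3.5612, -0.1835)

-3.5612, -0.1835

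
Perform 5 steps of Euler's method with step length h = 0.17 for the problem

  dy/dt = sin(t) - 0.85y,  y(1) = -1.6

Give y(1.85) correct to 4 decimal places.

-0.1233

Euler: y_{n+1} = y_n + h·f(t_n, y_n).
t=1.000000, y=-1.600000: f=2.201471 → y ← -1.600000 + 0.17·2.201471 = -1.225750
t=1.170000, y=-1.225750: f=1.962638 → y ← -1.225750 + 0.17·1.962638 = -0.892101
t=1.340000, y=-0.892101: f=1.731771 → y ← -0.892101 + 0.17·1.731771 = -0.597700
t=1.510000, y=-0.597700: f=1.506198 → y ← -0.597700 + 0.17·1.506198 = -0.341647
t=1.680000, y=-0.341647: f=1.284443 → y ← -0.341647 + 0.17·1.284443 = -0.123291
y(1.85) ≈ -0.1233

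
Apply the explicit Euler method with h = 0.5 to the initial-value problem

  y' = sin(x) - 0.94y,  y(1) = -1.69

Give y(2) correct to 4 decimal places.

Euler: y_{n+1} = y_n + h·f(x_n, y_n).
x=1.000000, y=-1.690000: f=2.430071 → y ← -1.690000 + 0.5·2.430071 = -0.474965
x=1.500000, y=-0.474965: f=1.443962 → y ← -0.474965 + 0.5·1.443962 = 0.247016
y(2) ≈ 0.2470

0.2470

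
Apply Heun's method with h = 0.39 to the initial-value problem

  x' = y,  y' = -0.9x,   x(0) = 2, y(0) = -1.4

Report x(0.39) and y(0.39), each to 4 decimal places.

1.3171, -2.0062

Heun on (x,y): k1 = f(t_n, state_n); k2 = f(t_n + h, state_n + h·k1); state_{n+1} = state_n + (h/2)·(k1 + k2).
0.000000: (2.000000, -1.400000)
  k1 = (-1.400000, -1.800000)
  predictor → (1.454000, -2.102000)
  k2 = (-2.102000, -1.308600)
  → (1.317110, -2.006177)
(x(0.39), y(0.39)) ≈ (1.3171, -2.0062)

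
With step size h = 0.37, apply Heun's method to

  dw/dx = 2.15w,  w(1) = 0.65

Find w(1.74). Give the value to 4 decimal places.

2.8991

Heun: k1 = f(x_n, w_n); k2 = f(x_n + h, w_n + h·k1); w_{n+1} = w_n + (h/2)·(k1 + k2).
x=1.000000, w=0.650000:
  k1 = f(1.000000, 0.650000) = 1.397500
  k2 = f(1.370000, 1.167075) = 2.509211
  w ← 0.650000 + (0.37/2)·(1.397500 + 2.509211) = 1.372742
x=1.370000, w=1.372742:
  k1 = f(1.370000, 1.372742) = 2.951394
  k2 = f(1.740000, 2.464758) = 5.299229
  w ← 1.372742 + (0.37/2)·(2.951394 + 5.299229) = 2.899107
w(1.74) ≈ 2.8991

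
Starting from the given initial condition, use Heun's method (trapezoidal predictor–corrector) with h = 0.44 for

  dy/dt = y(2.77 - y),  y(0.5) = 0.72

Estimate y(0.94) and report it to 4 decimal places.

Heun: k1 = f(t_n, y_n); k2 = f(t_n + h, y_n + h·k1); y_{n+1} = y_n + (h/2)·(k1 + k2).
t=0.500000, y=0.720000:
  k1 = f(0.500000, 0.720000) = 1.476000
  k2 = f(0.940000, 1.369440) = 1.917983
  y ← 0.720000 + (0.44/2)·(1.476000 + 1.917983) = 1.466676
y(0.94) ≈ 1.4667

1.4667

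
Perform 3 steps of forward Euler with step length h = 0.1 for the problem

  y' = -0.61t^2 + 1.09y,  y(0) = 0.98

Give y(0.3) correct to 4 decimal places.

1.3335

Euler: y_{n+1} = y_n + h·f(t_n, y_n).
t=0.000000, y=0.980000: f=1.068200 → y ← 0.980000 + 0.1·1.068200 = 1.086820
t=0.100000, y=1.086820: f=1.178534 → y ← 1.086820 + 0.1·1.178534 = 1.204673
t=0.200000, y=1.204673: f=1.288694 → y ← 1.204673 + 0.1·1.288694 = 1.333543
y(0.3) ≈ 1.3335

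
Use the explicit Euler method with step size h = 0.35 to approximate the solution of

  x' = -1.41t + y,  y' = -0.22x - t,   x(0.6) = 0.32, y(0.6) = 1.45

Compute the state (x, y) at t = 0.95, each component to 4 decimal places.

0.5314, 1.2154

Euler on (x,y): x_{n+1} = x_n + h·x', y_{n+1} = y_n + h·y'.
0.600000: (0.320000, 1.450000); f=(0.604000, -0.670400) → (0.531400, 1.215360)
(x(0.95), y(0.95)) ≈ (0.5314, 1.2154)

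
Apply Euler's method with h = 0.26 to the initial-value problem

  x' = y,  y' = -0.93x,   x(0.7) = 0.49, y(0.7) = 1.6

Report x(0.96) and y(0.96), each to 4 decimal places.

Euler on (x,y): x_{n+1} = x_n + h·x', y_{n+1} = y_n + h·y'.
0.700000: (0.490000, 1.600000); f=(1.600000, -0.455700) → (0.906000, 1.481518)
(x(0.96), y(0.96)) ≈ (0.9060, 1.4815)

0.9060, 1.4815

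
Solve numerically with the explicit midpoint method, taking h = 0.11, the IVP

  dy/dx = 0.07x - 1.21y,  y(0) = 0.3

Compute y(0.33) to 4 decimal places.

0.2049

Midpoint: k1 = f(x_n, y_n); k2 = f(x_n + h/2, y_n + (h/2)·k1); y_{n+1} = y_n + h·k2.
x=0.000000, y=0.300000:
  k1 = f(0.000000, 0.300000) = -0.363000
  k2 = f(0.055000, 0.280035) = -0.334992
  y ← 0.300000 + 0.11·(-0.334992) = 0.263151
x=0.110000, y=0.263151:
  k1 = f(0.110000, 0.263151) = -0.310713
  k2 = f(0.165000, 0.246062) = -0.286185
  y ← 0.263151 + 0.11·(-0.286185) = 0.231671
x=0.220000, y=0.231671:
  k1 = f(0.220000, 0.231671) = -0.264921
  k2 = f(0.275000, 0.217100) = -0.243441
  y ← 0.231671 + 0.11·(-0.243441) = 0.204892
y(0.33) ≈ 0.2049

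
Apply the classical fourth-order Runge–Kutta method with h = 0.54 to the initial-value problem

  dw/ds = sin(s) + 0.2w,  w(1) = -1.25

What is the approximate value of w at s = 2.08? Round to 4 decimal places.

-0.4049

RK4: k1 = f(s_n, w_n); k2 = f(s_n + h/2, w_n + (h/2)·k1); k3 = f(s_n + h/2, w_n + (h/2)·k2); k4 = f(s_n + h, w_n + h·k3); w_{n+1} = w_n + (h/6)·(k1 + 2k2 + 2k3 + k4).
s=1.000000, w=-1.250000:
  k1 = f(1.000000, -1.250000) = 0.591471
  k2 = f(1.270000, -1.090303) = 0.737040
  k3 = f(1.270000, -1.050999) = 0.744901
  k4 = f(1.540000, -0.847753) = 0.829975
  w ← -1.250000 + (0.54/6)·(k1 + 2k2 + 2k3 + k4) = -0.855320
s=1.540000, w=-0.855320:
  k1 = f(1.540000, -0.855320) = 0.828462
  k2 = f(1.810000, -0.631636) = 0.845200
  k3 = f(1.810000, -0.627116) = 0.846104
  k4 = f(2.080000, -0.398424) = 0.793448
  w ← -0.855320 + (0.54/6)·(k1 + 2k2 + 2k3 + k4) = -0.404914
w(2.08) ≈ -0.4049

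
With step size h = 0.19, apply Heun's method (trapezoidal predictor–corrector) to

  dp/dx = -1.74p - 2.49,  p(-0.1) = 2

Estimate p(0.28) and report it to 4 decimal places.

0.3677

Heun: k1 = f(x_n, p_n); k2 = f(x_n + h, p_n + h·k1); p_{n+1} = p_n + (h/2)·(k1 + k2).
x=-0.100000, p=2.000000:
  k1 = f(-0.100000, 2.000000) = -5.970000
  k2 = f(0.090000, 0.865700) = -3.996318
  p ← 2.000000 + (0.19/2)·(-5.970000 + (-3.996318)) = 1.053200
x=0.090000, p=1.053200:
  k1 = f(0.090000, 1.053200) = -4.322568
  k2 = f(0.280000, 0.231912) = -2.893527
  p ← 1.053200 + (0.19/2)·(-4.322568 + (-2.893527)) = 0.367671
p(0.28) ≈ 0.3677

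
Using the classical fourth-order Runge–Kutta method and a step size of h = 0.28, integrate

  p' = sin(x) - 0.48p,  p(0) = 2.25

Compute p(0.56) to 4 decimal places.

RK4: k1 = f(x_n, p_n); k2 = f(x_n + h/2, p_n + (h/2)·k1); k3 = f(x_n + h/2, p_n + (h/2)·k2); k4 = f(x_n + h, p_n + h·k3); p_{n+1} = p_n + (h/6)·(k1 + 2k2 + 2k3 + k4).
x=0.000000, p=2.250000:
  k1 = f(0.000000, 2.250000) = -1.080000
  k2 = f(0.140000, 2.098800) = -0.867881
  k3 = f(0.140000, 2.128497) = -0.882135
  k4 = f(0.280000, 2.003002) = -0.685085
  p ← 2.250000 + (0.28/6)·(k1 + 2k2 + 2k3 + k4) = 2.004295
x=0.280000, p=2.004295:
  k1 = f(0.280000, 2.004295) = -0.685706
  k2 = f(0.420000, 1.908296) = -0.508221
  k3 = f(0.420000, 1.933143) = -0.520148
  k4 = f(0.560000, 1.858653) = -0.360967
  p ← 2.004295 + (0.28/6)·(k1 + 2k2 + 2k3 + k4) = 1.859469
p(0.56) ≈ 1.8595

1.8595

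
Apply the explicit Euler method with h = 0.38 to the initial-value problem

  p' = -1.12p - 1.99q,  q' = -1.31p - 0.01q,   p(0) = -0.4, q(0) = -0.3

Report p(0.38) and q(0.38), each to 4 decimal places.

-0.0029, -0.0997

Euler on (p,q): p_{n+1} = p_n + h·p', q_{n+1} = q_n + h·q'.
0.000000: (-0.400000, -0.300000); f=(1.045000, 0.527000) → (-0.002900, -0.099740)
(p(0.38), q(0.38)) ≈ (-0.0029, -0.0997)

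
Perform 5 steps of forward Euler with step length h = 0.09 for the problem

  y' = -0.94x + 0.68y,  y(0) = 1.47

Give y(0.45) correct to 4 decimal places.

1.8974

Euler: y_{n+1} = y_n + h·f(x_n, y_n).
x=0.000000, y=1.470000: f=0.999600 → y ← 1.470000 + 0.09·0.999600 = 1.559964
x=0.090000, y=1.559964: f=0.976176 → y ← 1.559964 + 0.09·0.976176 = 1.647820
x=0.180000, y=1.647820: f=0.951317 → y ← 1.647820 + 0.09·0.951317 = 1.733438
x=0.270000, y=1.733438: f=0.924938 → y ← 1.733438 + 0.09·0.924938 = 1.816683
x=0.360000, y=1.816683: f=0.896944 → y ← 1.816683 + 0.09·0.896944 = 1.897408
y(0.45) ≈ 1.8974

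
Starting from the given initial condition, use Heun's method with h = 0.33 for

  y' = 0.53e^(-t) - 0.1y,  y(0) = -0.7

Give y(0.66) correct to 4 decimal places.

-0.4067

Heun: k1 = f(t_n, y_n); k2 = f(t_n + h, y_n + h·k1); y_{n+1} = y_n + (h/2)·(k1 + k2).
t=0.000000, y=-0.700000:
  k1 = f(0.000000, -0.700000) = 0.600000
  k2 = f(0.330000, -0.502000) = 0.431230
  y ← -0.700000 + (0.33/2)·(0.600000 + 0.431230) = -0.529847
t=0.330000, y=-0.529847:
  k1 = f(0.330000, -0.529847) = 0.434014
  k2 = f(0.660000, -0.386622) = 0.312593
  y ← -0.529847 + (0.33/2)·(0.434014 + 0.312593) = -0.406657
y(0.66) ≈ -0.4067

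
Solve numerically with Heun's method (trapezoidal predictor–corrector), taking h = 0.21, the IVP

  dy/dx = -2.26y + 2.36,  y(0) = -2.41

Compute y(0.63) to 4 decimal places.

Heun: k1 = f(x_n, y_n); k2 = f(x_n + h, y_n + h·k1); y_{n+1} = y_n + (h/2)·(k1 + k2).
x=0.000000, y=-2.410000:
  k1 = f(0.000000, -2.410000) = 7.806600
  k2 = f(0.210000, -0.770614) = 4.101588
  y ← -2.410000 + (0.21/2)·(7.806600 + 4.101588) = -1.159640
x=0.210000, y=-1.159640:
  k1 = f(0.210000, -1.159640) = 4.980787
  k2 = f(0.420000, -0.113675) = 2.616906
  y ← -1.159640 + (0.21/2)·(4.980787 + 2.616906) = -0.361883
x=0.420000, y=-0.361883:
  k1 = f(0.420000, -0.361883) = 3.177855
  k2 = f(0.630000, 0.305467) = 1.669645
  y ← -0.361883 + (0.21/2)·(3.177855 + 1.669645) = 0.147105
y(0.63) ≈ 0.1471

0.1471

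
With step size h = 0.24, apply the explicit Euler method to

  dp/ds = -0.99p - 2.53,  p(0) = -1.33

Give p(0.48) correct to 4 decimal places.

-1.8432

Euler: p_{n+1} = p_n + h·f(s_n, p_n).
s=0.000000, p=-1.330000: f=-1.213300 → p ← -1.330000 + 0.24·(-1.213300) = -1.621192
s=0.240000, p=-1.621192: f=-0.925020 → p ← -1.621192 + 0.24·(-0.925020) = -1.843197
p(0.48) ≈ -1.8432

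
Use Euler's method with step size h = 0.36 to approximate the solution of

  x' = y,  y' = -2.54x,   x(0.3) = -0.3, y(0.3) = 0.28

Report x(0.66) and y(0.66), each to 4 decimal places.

Euler on (x,y): x_{n+1} = x_n + h·x', y_{n+1} = y_n + h·y'.
0.300000: (-0.300000, 0.280000); f=(0.280000, 0.762000) → (-0.199200, 0.554320)
(x(0.66), y(0.66)) ≈ (-0.1992, 0.5543)

-0.1992, 0.5543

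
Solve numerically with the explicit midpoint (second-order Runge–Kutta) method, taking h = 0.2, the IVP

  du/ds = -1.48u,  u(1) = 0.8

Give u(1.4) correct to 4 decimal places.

Midpoint: k1 = f(s_n, u_n); k2 = f(s_n + h/2, u_n + (h/2)·k1); u_{n+1} = u_n + h·k2.
s=1.000000, u=0.800000:
  k1 = f(1.000000, 0.800000) = -1.184000
  k2 = f(1.100000, 0.681600) = -1.008768
  u ← 0.800000 + 0.2·(-1.008768) = 0.598246
s=1.200000, u=0.598246:
  k1 = f(1.200000, 0.598246) = -0.885405
  k2 = f(1.300000, 0.509706) = -0.754365
  u ← 0.598246 + 0.2·(-0.754365) = 0.447373
u(1.4) ≈ 0.4474

0.4474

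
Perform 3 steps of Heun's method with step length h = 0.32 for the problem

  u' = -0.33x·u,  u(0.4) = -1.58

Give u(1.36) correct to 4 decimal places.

-1.1957

Heun: k1 = f(x_n, u_n); k2 = f(x_n + h, u_n + h·k1); u_{n+1} = u_n + (h/2)·(k1 + k2).
x=0.400000, u=-1.580000:
  k1 = f(0.400000, -1.580000) = 0.208560
  k2 = f(0.720000, -1.513261) = 0.359551
  u ← -1.580000 + (0.32/2)·(0.208560 + 0.359551) = -1.489102
x=0.720000, u=-1.489102:
  k1 = f(0.720000, -1.489102) = 0.353811
  k2 = f(1.040000, -1.375883) = 0.472203
  u ← -1.489102 + (0.32/2)·(0.353811 + 0.472203) = -1.356940
x=1.040000, u=-1.356940:
  k1 = f(1.040000, -1.356940) = 0.465702
  k2 = f(1.360000, -1.207915) = 0.542112
  u ← -1.356940 + (0.32/2)·(0.465702 + 0.542112) = -1.195690
u(1.36) ≈ -1.1957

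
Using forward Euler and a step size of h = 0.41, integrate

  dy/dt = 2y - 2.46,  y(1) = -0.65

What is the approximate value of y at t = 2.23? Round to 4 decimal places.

Euler: y_{n+1} = y_n + h·f(t_n, y_n).
t=1.000000, y=-0.650000: f=-3.760000 → y ← -0.650000 + 0.41·(-3.760000) = -2.191600
t=1.410000, y=-2.191600: f=-6.843200 → y ← -2.191600 + 0.41·(-6.843200) = -4.997312
t=1.820000, y=-4.997312: f=-12.454624 → y ← -4.997312 + 0.41·(-12.454624) = -10.103708
y(2.23) ≈ -10.1037

-10.1037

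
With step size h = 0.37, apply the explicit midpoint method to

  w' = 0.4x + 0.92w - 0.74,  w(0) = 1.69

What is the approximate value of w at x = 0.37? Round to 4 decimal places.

Midpoint: k1 = f(x_n, w_n); k2 = f(x_n + h/2, w_n + (h/2)·k1); w_{n+1} = w_n + h·k2.
x=0.000000, w=1.690000:
  k1 = f(0.000000, 1.690000) = 0.814800
  k2 = f(0.185000, 1.840738) = 1.027479
  w ← 1.690000 + 0.37·1.027479 = 2.070167
w(0.37) ≈ 2.0702

2.0702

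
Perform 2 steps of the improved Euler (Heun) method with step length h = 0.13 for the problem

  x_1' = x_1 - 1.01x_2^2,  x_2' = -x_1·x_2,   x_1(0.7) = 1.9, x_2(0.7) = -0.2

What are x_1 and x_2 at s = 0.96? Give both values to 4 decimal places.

2.4549, -0.1151

Heun on (x_1,x_2): k1 = f(s_n, state_n); k2 = f(s_n + h, state_n + h·k1); state_{n+1} = state_n + (h/2)·(k1 + k2).
0.700000: (1.900000, -0.200000)
  k1 = (1.859600, 0.380000)
  predictor → (2.141748, -0.150600)
  k2 = (2.118841, 0.322547)
  → (2.158599, -0.154334)
0.830000: (2.158599, -0.154334)
  k1 = (2.134541, 0.333146)
  predictor → (2.436089, -0.111025)
  k2 = (2.423639, 0.270468)
  → (2.454880, -0.115100)
(x_1(0.96), x_2(0.96)) ≈ (2.4549, -0.1151)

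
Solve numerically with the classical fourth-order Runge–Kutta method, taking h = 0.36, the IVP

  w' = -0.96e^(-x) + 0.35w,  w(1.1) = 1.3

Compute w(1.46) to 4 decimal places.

1.3712

RK4: k1 = f(x_n, w_n); k2 = f(x_n + h/2, w_n + (h/2)·k1); k3 = f(x_n + h/2, w_n + (h/2)·k2); k4 = f(x_n + h, w_n + h·k3); w_{n+1} = w_n + (h/6)·(k1 + 2k2 + 2k3 + k4).
x=1.100000, w=1.300000:
  k1 = f(1.100000, 1.300000) = 0.135444
  k2 = f(1.280000, 1.324380) = 0.196617
  k3 = f(1.280000, 1.335391) = 0.200471
  k4 = f(1.460000, 1.372170) = 0.257313
  w ← 1.300000 + (0.36/6)·(k1 + 2k2 + 2k3 + k4) = 1.371216
w(1.46) ≈ 1.3712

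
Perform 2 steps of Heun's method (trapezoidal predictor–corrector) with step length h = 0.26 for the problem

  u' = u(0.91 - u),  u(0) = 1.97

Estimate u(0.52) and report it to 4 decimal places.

1.3893

Heun: k1 = f(s_n, u_n); k2 = f(s_n + h, u_n + h·k1); u_{n+1} = u_n + (h/2)·(k1 + k2).
s=0.000000, u=1.970000:
  k1 = f(0.000000, 1.970000) = -2.088200
  k2 = f(0.260000, 1.427068) = -0.737891
  u ← 1.970000 + (0.26/2)·(-2.088200 + (-0.737891)) = 1.602608
s=0.260000, u=1.602608:
  k1 = f(0.260000, 1.602608) = -1.109979
  k2 = f(0.520000, 1.314013) = -0.530879
  u ← 1.602608 + (0.26/2)·(-1.109979 + (-0.530879)) = 1.389297
u(0.52) ≈ 1.3893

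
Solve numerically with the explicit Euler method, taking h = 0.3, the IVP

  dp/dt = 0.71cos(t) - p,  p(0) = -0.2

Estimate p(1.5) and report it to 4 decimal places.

0.3433

Euler: p_{n+1} = p_n + h·f(t_n, p_n).
t=0.000000, p=-0.200000: f=0.910000 → p ← -0.200000 + 0.3·0.910000 = 0.073000
t=0.300000, p=0.073000: f=0.605289 → p ← 0.073000 + 0.3·0.605289 = 0.254587
t=0.600000, p=0.254587: f=0.331402 → p ← 0.254587 + 0.3·0.331402 = 0.354007
t=0.900000, p=0.354007: f=0.087336 → p ← 0.354007 + 0.3·0.087336 = 0.380208
t=1.200000, p=0.380208: f=-0.122934 → p ← 0.380208 + 0.3·(-0.122934) = 0.343328
p(1.5) ≈ 0.3433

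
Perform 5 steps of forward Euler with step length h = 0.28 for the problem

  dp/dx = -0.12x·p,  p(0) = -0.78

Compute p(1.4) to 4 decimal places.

-0.7090

Euler: p_{n+1} = p_n + h·f(x_n, p_n).
x=0.000000, p=-0.780000: f=0.000000 → p ← -0.780000 + 0.28·0.000000 = -0.780000
x=0.280000, p=-0.780000: f=0.026208 → p ← -0.780000 + 0.28·0.026208 = -0.772662
x=0.560000, p=-0.772662: f=0.051923 → p ← -0.772662 + 0.28·0.051923 = -0.758123
x=0.840000, p=-0.758123: f=0.076419 → p ← -0.758123 + 0.28·0.076419 = -0.736726
x=1.120000, p=-0.736726: f=0.099016 → p ← -0.736726 + 0.28·0.099016 = -0.709002
p(1.4) ≈ -0.7090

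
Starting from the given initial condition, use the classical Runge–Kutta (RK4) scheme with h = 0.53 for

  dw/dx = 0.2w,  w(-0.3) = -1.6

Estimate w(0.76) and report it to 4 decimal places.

RK4: k1 = f(x_n, w_n); k2 = f(x_n + h/2, w_n + (h/2)·k1); k3 = f(x_n + h/2, w_n + (h/2)·k2); k4 = f(x_n + h, w_n + h·k3); w_{n+1} = w_n + (h/6)·(k1 + 2k2 + 2k3 + k4).
x=-0.300000, w=-1.600000:
  k1 = f(-0.300000, -1.600000) = -0.320000
  k2 = f(-0.035000, -1.684800) = -0.336960
  k3 = f(-0.035000, -1.689294) = -0.337859
  k4 = f(0.230000, -1.779065) = -0.355813
  w ← -1.600000 + (0.53/6)·(k1 + 2k2 + 2k3 + k4) = -1.778915
x=0.230000, w=-1.778915:
  k1 = f(0.230000, -1.778915) = -0.355783
  k2 = f(0.495000, -1.873197) = -0.374639
  k3 = f(0.495000, -1.878194) = -0.375639
  k4 = f(0.760000, -1.978003) = -0.395601
  w ← -1.778915 + (0.53/6)·(k1 + 2k2 + 2k3 + k4) = -1.977836
w(0.76) ≈ -1.9778

-1.9778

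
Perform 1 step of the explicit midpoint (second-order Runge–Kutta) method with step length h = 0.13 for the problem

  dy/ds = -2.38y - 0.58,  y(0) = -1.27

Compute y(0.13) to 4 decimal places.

Midpoint: k1 = f(s_n, y_n); k2 = f(s_n + h/2, y_n + (h/2)·k1); y_{n+1} = y_n + h·k2.
s=0.000000, y=-1.270000:
  k1 = f(0.000000, -1.270000) = 2.442600
  k2 = f(0.065000, -1.111231) = 2.064730
  y ← -1.270000 + 0.13·2.064730 = -1.001585
y(0.13) ≈ -1.0016

-1.0016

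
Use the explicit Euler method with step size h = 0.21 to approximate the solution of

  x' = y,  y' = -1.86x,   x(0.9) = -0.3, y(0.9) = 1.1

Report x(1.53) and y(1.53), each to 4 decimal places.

0.4479, 1.1712

Euler on (x,y): x_{n+1} = x_n + h·x', y_{n+1} = y_n + h·y'.
0.900000: (-0.300000, 1.100000); f=(1.100000, 0.558000) → (-0.069000, 1.217180)
1.110000: (-0.069000, 1.217180); f=(1.217180, 0.128340) → (0.186608, 1.244131)
1.320000: (0.186608, 1.244131); f=(1.244131, -0.347091) → (0.447875, 1.171242)
(x(1.53), y(1.53)) ≈ (0.4479, 1.1712)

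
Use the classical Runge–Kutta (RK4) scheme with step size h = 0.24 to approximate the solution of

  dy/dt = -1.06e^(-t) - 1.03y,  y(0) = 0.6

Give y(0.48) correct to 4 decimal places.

RK4: k1 = f(t_n, y_n); k2 = f(t_n + h/2, y_n + (h/2)·k1); k3 = f(t_n + h/2, y_n + (h/2)·k2); k4 = f(t_n + h, y_n + h·k3); y_{n+1} = y_n + (h/6)·(k1 + 2k2 + 2k3 + k4).
t=0.000000, y=0.600000:
  k1 = f(0.000000, 0.600000) = -1.678000
  k2 = f(0.120000, 0.398640) = -1.350735
  k3 = f(0.120000, 0.437912) = -1.391185
  k4 = f(0.240000, 0.266116) = -1.107925
  y ← 0.600000 + (0.24/6)·(k1 + 2k2 + 2k3 + k4) = 0.269209
t=0.240000, y=0.269209:
  k1 = f(0.240000, 0.269209) = -1.111111
  k2 = f(0.360000, 0.135876) = -0.879489
  k3 = f(0.360000, 0.163671) = -0.908118
  k4 = f(0.480000, 0.051261) = -0.708709
  y ← 0.269209 + (0.24/6)·(k1 + 2k2 + 2k3 + k4) = 0.053408
y(0.48) ≈ 0.0534

0.0534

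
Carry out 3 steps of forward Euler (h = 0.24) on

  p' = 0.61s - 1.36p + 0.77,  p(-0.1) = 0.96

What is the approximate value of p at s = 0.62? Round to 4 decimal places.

Euler: p_{n+1} = p_n + h·f(s_n, p_n).
s=-0.100000, p=0.960000: f=-0.596600 → p ← 0.960000 + 0.24·(-0.596600) = 0.816816
s=0.140000, p=0.816816: f=-0.255470 → p ← 0.816816 + 0.24·(-0.255470) = 0.755503
s=0.380000, p=0.755503: f=-0.025684 → p ← 0.755503 + 0.24·(-0.025684) = 0.749339
p(0.62) ≈ 0.7493

0.7493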